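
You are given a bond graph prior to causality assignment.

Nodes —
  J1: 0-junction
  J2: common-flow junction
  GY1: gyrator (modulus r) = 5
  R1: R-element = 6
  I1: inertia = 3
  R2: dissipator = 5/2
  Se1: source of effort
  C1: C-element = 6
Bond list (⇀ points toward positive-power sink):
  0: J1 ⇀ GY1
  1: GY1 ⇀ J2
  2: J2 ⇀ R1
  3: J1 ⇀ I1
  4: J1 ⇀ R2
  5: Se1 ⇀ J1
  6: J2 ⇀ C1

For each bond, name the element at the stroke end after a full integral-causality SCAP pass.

bond 0 stroke at GY1
bond 1 stroke at GY1
bond 2 stroke at J2
bond 3 stroke at I1
bond 4 stroke at R2
bond 5 stroke at J1
bond 6 stroke at J2

β5 stroke at J1  (Se1 fixes effort; stroke away)
β0 stroke at GY1  (0-jn J1 has e-setter on 5)
β3 stroke at I1  (common-e at J1 fixed by 5)
β4 stroke at R2  (common-e at J1 fixed by 5)
β1 stroke at GY1  (GY1: gyrator matches bond 0)
β2 stroke at J2  (common-f at J2 fixed by 1)
β6 stroke at J2  (J2: bond 1 brought flow, rest push out)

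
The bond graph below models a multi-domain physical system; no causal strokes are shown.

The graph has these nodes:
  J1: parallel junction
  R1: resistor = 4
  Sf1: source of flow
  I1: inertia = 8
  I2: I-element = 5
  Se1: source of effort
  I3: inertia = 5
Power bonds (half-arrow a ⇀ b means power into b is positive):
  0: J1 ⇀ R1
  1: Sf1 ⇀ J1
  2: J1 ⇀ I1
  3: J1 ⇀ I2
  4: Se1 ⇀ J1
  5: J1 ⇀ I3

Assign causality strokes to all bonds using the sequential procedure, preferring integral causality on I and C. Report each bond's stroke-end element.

bond 1 stroke→Sf1  (Sf1: flow source, stroke at near end)
bond 4 stroke→J1  (Se1: effort source, stroke at far end)
bond 0 stroke→R1  (J1: bond 4 brought effort, rest push out)
bond 2 stroke→I1  (J1 effort already set via bond 4)
bond 3 stroke→I2  (common-e at J1 fixed by 4)
bond 5 stroke→I3  (common-e at J1 fixed by 4)

#0 stroke→R1
#1 stroke→Sf1
#2 stroke→I1
#3 stroke→I2
#4 stroke→J1
#5 stroke→I3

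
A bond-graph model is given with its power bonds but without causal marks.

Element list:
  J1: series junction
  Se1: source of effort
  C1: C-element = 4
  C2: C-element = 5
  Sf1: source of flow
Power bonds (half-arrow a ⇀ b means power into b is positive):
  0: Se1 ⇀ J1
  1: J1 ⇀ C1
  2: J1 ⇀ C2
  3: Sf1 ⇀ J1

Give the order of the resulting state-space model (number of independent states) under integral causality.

2  (C1, C2 all integral)

bond 0 |J1  (Se1 (Se) sets effort on bond)
bond 3 |Sf1  (source Sf1 imposes f)
bond 1 |J1  (1-jn J1 has f-setter on 3)
bond 2 |J1  (1-jn J1 has f-setter on 3)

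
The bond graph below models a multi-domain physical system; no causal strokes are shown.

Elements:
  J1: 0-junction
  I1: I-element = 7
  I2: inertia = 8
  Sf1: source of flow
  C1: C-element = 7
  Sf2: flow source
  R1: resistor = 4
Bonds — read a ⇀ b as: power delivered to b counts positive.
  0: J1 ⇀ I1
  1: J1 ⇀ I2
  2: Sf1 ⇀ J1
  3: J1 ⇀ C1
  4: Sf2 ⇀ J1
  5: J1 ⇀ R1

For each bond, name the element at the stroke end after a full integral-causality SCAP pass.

#2 stroke at Sf1  (Sf1 (Sf) sets flow on bond)
#4 stroke at Sf2  (Sf2 (Sf) sets flow on bond)
#0 stroke at I1  (prefer integral on I1)
#1 stroke at I2  (prefer integral on I2)
#3 stroke at J1  (C1 integral (e out))
#5 stroke at R1  (0-jn J1 has e-setter on 3)

b0 stroke at I1
b1 stroke at I2
b2 stroke at Sf1
b3 stroke at J1
b4 stroke at Sf2
b5 stroke at R1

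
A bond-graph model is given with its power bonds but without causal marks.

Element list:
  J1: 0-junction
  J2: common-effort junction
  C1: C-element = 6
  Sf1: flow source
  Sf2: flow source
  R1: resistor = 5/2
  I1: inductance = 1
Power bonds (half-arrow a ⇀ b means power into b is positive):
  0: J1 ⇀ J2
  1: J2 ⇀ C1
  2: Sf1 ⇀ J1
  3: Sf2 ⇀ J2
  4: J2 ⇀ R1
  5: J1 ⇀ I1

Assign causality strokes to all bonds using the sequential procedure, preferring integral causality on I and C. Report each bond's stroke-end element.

bond 2 stroke→Sf1  (source Sf1 imposes f)
bond 3 stroke→Sf2  (Sf2 fixes flow; stroke at Sf2)
bond 1 stroke→J2  (C1 integral (e out))
bond 0 stroke→J1  (J2 effort already set via bond 1)
bond 4 stroke→R1  (J2 effort already set via bond 1)
bond 5 stroke→I1  (common-e at J1 fixed by 0)

b0 →J1
b1 →J2
b2 →Sf1
b3 →Sf2
b4 →R1
b5 →I1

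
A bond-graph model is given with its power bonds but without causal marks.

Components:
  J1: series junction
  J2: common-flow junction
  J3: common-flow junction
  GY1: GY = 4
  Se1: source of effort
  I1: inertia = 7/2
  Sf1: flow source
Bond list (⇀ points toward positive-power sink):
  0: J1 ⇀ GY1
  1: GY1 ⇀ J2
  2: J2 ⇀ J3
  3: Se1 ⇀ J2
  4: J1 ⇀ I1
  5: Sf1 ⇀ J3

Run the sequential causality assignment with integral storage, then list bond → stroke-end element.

#0 |J1
#1 |J2
#2 |J3
#3 |J2
#4 |I1
#5 |Sf1

#3 stroke at J2  (Se1 fixes effort; stroke away)
#5 stroke at Sf1  (source Sf1 imposes f)
#2 stroke at J3  (J3 flow already set via bond 5)
#1 stroke at J2  (J2: bond 2 brought flow, rest push out)
#0 stroke at J1  (GY1 both-in/both-out from 1)
#4 stroke at I1  (J1: last free bond brings flow in)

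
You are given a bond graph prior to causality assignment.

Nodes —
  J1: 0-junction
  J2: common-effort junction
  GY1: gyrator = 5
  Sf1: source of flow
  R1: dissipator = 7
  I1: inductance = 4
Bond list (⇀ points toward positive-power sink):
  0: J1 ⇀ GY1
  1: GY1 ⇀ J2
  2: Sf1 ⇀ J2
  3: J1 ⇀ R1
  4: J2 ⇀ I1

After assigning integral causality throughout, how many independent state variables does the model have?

β2 |Sf1  (Sf1: flow source, stroke at near end)
β4 |I1  (I1 outputs flow p/I1)
β1 |J2  (only one effort-in slot at J2)
β0 |J1  (GY1 both-in/both-out from 1)
β3 |R1  (0-jn J1 has e-setter on 0)

1  (I1 all integral)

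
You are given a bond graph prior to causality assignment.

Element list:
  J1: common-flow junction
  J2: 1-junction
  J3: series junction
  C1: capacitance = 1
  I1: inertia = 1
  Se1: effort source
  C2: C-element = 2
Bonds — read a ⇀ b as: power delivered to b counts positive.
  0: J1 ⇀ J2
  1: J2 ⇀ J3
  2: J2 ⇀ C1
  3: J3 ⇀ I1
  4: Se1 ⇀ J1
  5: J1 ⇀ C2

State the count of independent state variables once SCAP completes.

3  (C1, C2, I1 all integral)

β4 stroke at J1  (Se1 (Se) sets effort on bond)
β2 stroke at J2  (C1 integral (e out))
β3 stroke at I1  (prefer integral on I1)
β1 stroke at J3  (1-jn J3 has f-setter on 3)
β0 stroke at J2  (common-f at J2 fixed by 1)
β5 stroke at J1  (common-f at J1 fixed by 0)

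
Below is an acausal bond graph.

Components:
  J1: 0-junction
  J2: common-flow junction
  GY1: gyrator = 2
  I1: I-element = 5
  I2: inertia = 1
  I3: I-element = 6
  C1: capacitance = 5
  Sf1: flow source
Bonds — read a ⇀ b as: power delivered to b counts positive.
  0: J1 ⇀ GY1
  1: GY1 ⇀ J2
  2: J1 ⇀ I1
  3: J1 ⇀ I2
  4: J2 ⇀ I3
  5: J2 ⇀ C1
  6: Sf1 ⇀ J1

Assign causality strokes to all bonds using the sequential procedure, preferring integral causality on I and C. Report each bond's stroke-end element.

β0 stroke→J1
β1 stroke→J2
β2 stroke→I1
β3 stroke→I2
β4 stroke→I3
β5 stroke→J2
β6 stroke→Sf1

b6 stroke→Sf1  (Sf1 fixes flow; stroke at Sf1)
b2 stroke→I1  (I1: I, integral causality)
b3 stroke→I2  (I2 outputs flow p/I2)
b0 stroke→J1  (closing 0-jn rule on J1)
b1 stroke→J2  (GY1: gyrator matches bond 0)
b4 stroke→I3  (I3 outputs flow p/I3)
b5 stroke→J2  (common-f at J2 fixed by 4)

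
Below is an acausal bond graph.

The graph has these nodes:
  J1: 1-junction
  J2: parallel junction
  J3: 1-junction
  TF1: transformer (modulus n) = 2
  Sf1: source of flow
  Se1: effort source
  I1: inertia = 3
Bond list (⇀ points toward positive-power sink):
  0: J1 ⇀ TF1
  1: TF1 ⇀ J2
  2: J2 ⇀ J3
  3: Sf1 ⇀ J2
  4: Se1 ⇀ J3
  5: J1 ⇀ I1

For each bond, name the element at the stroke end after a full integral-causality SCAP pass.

bond 3 →Sf1  (source Sf1 imposes f)
bond 4 →J3  (source Se1 imposes e)
bond 2 →J2  (J3: last free bond brings flow in)
bond 1 →TF1  (common-e at J2 fixed by 2)
bond 0 →J1  (through TF1, causality passes straight; one stroke at TF1)
bond 5 →I1  (only one flow-in slot at J1)

β0 →J1
β1 →TF1
β2 →J2
β3 →Sf1
β4 →J3
β5 →I1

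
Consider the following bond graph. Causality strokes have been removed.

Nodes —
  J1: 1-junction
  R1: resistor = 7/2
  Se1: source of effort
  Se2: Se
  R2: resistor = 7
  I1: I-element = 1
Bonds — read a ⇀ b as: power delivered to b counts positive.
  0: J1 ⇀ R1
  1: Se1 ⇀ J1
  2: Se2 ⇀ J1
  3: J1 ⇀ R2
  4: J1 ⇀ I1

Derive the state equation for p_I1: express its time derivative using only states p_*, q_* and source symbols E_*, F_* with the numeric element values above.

dp_I1/dt = E_Se1 + E_Se2 - 21*p_I1/2

β1 →J1  (Se1 fixes effort; stroke away)
β2 →J1  (source Se2 imposes e)
β4 →I1  (I1 integral (f out))
β0 →J1  (J1 flow already set via bond 4)
β3 →J1  (J1 flow already set via bond 4)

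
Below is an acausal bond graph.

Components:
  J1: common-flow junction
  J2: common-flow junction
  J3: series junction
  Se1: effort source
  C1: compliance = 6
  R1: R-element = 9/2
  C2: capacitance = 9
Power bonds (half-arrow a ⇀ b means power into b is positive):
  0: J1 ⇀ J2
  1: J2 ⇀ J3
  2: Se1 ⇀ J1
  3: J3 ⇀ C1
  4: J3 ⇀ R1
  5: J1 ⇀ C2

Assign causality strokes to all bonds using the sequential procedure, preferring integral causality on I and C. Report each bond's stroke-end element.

#0 →J2
#1 →J3
#2 →J1
#3 →J3
#4 →R1
#5 →J1

β2 stroke→J1  (Se1 fixes effort; stroke away)
β3 stroke→J3  (C1: C, integral causality)
β5 stroke→J1  (C2 outputs effort q/C2)
β0 stroke→J2  (J1 needs exactly one f-in)
β1 stroke→J3  (J2 needs exactly one f-in)
β4 stroke→R1  (J3 needs exactly one f-in)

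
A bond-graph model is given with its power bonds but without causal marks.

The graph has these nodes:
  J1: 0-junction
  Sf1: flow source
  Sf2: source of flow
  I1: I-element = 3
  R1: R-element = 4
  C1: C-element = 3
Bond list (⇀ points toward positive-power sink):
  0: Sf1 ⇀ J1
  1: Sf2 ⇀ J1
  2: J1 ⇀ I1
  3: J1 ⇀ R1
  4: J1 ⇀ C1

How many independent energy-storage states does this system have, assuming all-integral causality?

2  (C1, I1 all integral)

#0 stroke at Sf1  (Sf1 fixes flow; stroke at Sf1)
#1 stroke at Sf2  (Sf2 (Sf) sets flow on bond)
#2 stroke at I1  (I1 integral (f out))
#4 stroke at J1  (C1 integral (e out))
#3 stroke at R1  (common-e at J1 fixed by 4)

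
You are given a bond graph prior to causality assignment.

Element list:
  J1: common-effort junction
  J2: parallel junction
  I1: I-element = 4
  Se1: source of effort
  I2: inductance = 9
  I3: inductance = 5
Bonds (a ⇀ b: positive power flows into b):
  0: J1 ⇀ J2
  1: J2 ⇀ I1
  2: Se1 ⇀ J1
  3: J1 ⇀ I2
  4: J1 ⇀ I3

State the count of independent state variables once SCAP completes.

bond 2 stroke at J1  (Se1: effort source, stroke at far end)
bond 0 stroke at J2  (J1 effort already set via bond 2)
bond 3 stroke at I2  (J1: bond 2 brought effort, rest push out)
bond 4 stroke at I3  (J1 effort already set via bond 2)
bond 1 stroke at I1  (J2: bond 0 brought effort, rest push out)

3  (I1, I2, I3 all integral)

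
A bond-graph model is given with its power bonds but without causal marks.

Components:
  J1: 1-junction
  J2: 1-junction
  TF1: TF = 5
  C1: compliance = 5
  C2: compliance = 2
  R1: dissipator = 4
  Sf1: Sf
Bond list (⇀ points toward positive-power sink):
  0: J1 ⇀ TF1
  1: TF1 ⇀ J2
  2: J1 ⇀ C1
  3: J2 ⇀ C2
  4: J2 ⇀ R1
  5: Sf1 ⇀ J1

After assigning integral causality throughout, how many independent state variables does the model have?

β5 →Sf1  (Sf1: flow source, stroke at near end)
β0 →J1  (common-f at J1 fixed by 5)
β2 →J1  (J1 flow already set via bond 5)
β1 →TF1  (TF1: transformer flips bond 0)
β3 →J2  (J2: bond 1 brought flow, rest push out)
β4 →J2  (common-f at J2 fixed by 1)

2  (C1, C2 all integral)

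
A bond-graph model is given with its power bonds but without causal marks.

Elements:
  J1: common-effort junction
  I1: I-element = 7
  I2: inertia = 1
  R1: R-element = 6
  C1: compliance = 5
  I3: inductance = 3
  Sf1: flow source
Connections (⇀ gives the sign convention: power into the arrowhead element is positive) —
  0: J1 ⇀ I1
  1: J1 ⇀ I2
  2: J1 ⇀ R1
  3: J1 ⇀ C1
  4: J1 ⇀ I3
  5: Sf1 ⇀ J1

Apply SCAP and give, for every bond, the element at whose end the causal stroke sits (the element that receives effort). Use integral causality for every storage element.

#5 stroke at Sf1  (Sf1 fixes flow; stroke at Sf1)
#0 stroke at I1  (I1: I, integral causality)
#1 stroke at I2  (I2: I, integral causality)
#3 stroke at J1  (C1 outputs effort q/C1)
#2 stroke at R1  (common-e at J1 fixed by 3)
#4 stroke at I3  (common-e at J1 fixed by 3)

b0 |I1
b1 |I2
b2 |R1
b3 |J1
b4 |I3
b5 |Sf1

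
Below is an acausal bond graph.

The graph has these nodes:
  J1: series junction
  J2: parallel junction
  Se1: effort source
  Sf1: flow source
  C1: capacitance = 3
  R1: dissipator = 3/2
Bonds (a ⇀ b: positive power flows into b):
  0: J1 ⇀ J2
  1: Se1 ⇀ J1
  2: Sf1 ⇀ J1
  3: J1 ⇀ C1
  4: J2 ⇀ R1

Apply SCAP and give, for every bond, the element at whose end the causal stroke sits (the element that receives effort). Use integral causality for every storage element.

b0 stroke→J1
b1 stroke→J1
b2 stroke→Sf1
b3 stroke→J1
b4 stroke→J2

b1 |J1  (Se1 fixes effort; stroke away)
b2 |Sf1  (source Sf1 imposes f)
b0 |J1  (common-f at J1 fixed by 2)
b3 |J1  (1-jn J1 has f-setter on 2)
b4 |J2  (only one effort-in slot at J2)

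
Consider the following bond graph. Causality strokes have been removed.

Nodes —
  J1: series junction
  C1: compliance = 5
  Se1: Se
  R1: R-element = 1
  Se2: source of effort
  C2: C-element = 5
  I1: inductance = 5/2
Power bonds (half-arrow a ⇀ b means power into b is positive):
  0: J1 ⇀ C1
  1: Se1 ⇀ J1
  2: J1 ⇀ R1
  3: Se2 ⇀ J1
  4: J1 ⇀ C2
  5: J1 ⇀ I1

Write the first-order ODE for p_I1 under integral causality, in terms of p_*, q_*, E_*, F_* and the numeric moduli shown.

bond 1 stroke at J1  (Se1 (Se) sets effort on bond)
bond 3 stroke at J1  (source Se2 imposes e)
bond 0 stroke at J1  (C1: C, integral causality)
bond 4 stroke at J1  (prefer integral on C2)
bond 5 stroke at I1  (I1 outputs flow p/I1)
bond 2 stroke at J1  (1-jn J1 has f-setter on 5)

dp_I1/dt = E_Se1 + E_Se2 - 2*p_I1/5 - q_C1/5 - q_C2/5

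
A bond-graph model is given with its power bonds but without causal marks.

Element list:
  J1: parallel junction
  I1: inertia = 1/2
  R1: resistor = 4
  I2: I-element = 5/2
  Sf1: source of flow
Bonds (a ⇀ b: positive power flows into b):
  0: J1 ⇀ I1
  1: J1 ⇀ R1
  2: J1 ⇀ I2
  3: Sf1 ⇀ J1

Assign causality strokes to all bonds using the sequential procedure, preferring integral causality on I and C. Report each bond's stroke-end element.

#0 →I1
#1 →J1
#2 →I2
#3 →Sf1

β3 →Sf1  (Sf1: flow source, stroke at near end)
β0 →I1  (I1 integral (f out))
β2 →I2  (I2 outputs flow p/I2)
β1 →J1  (J1: last free bond brings effort in)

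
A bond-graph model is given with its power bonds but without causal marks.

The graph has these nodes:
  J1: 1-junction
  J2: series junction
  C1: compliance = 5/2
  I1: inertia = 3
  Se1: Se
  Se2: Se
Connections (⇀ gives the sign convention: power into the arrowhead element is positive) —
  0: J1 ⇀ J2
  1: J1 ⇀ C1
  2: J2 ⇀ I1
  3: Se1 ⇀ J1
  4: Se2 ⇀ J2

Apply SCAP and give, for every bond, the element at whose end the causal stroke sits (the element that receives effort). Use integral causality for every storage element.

β0 stroke→J2
β1 stroke→J1
β2 stroke→I1
β3 stroke→J1
β4 stroke→J2

#3 stroke at J1  (source Se1 imposes e)
#4 stroke at J2  (Se2 (Se) sets effort on bond)
#1 stroke at J1  (C1: C, integral causality)
#0 stroke at J2  (J1: last free bond brings flow in)
#2 stroke at I1  (only one flow-in slot at J2)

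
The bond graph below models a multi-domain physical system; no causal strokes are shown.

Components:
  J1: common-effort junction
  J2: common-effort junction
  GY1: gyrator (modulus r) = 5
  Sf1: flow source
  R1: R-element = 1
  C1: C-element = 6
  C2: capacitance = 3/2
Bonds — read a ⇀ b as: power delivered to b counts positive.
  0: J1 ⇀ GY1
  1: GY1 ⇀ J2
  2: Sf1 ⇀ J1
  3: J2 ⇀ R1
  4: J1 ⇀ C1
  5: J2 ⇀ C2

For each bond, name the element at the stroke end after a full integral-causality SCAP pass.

b2 →Sf1  (Sf1 (Sf) sets flow on bond)
b4 →J1  (C1 outputs effort q/C1)
b0 →GY1  (J1 effort already set via bond 4)
b1 →GY1  (GY1: gyrator matches bond 0)
b5 →J2  (C2 integral (e out))
b3 →R1  (J2 effort already set via bond 5)

#0 stroke→GY1
#1 stroke→GY1
#2 stroke→Sf1
#3 stroke→R1
#4 stroke→J1
#5 stroke→J2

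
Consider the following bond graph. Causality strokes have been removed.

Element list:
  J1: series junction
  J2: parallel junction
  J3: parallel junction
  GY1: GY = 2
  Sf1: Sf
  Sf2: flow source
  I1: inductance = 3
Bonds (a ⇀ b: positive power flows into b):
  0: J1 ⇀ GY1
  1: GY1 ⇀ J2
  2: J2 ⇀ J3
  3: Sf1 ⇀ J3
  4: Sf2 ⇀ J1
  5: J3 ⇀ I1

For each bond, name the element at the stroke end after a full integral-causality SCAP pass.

b0 stroke at J1
b1 stroke at J2
b2 stroke at J3
b3 stroke at Sf1
b4 stroke at Sf2
b5 stroke at I1

β3 |Sf1  (Sf1 fixes flow; stroke at Sf1)
β4 |Sf2  (Sf2: flow source, stroke at near end)
β0 |J1  (1-jn J1 has f-setter on 4)
β1 |J2  (through GY1, causality inverts; strokes same side of GY1)
β2 |J3  (common-e at J2 fixed by 1)
β5 |I1  (J3 effort already set via bond 2)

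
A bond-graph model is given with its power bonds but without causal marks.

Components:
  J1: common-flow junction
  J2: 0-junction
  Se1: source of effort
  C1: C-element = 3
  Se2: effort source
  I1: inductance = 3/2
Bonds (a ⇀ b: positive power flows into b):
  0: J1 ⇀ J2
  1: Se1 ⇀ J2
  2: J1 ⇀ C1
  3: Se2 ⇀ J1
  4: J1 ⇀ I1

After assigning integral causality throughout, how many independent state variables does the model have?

bond 1 stroke→J2  (Se1 (Se) sets effort on bond)
bond 3 stroke→J1  (Se2 fixes effort; stroke away)
bond 0 stroke→J1  (0-jn J2 has e-setter on 1)
bond 2 stroke→J1  (C1: C, integral causality)
bond 4 stroke→I1  (J1 needs exactly one f-in)

2  (C1, I1 all integral)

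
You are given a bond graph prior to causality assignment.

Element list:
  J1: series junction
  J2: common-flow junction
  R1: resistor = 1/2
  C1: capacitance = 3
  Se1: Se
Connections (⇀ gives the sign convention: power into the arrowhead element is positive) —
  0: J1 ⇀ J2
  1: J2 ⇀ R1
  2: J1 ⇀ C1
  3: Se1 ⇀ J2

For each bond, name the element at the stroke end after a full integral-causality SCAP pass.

bond 0 |J2
bond 1 |R1
bond 2 |J1
bond 3 |J2

bond 3 →J2  (Se1 fixes effort; stroke away)
bond 2 →J1  (C1 outputs effort q/C1)
bond 0 →J2  (closing 1-jn rule on J1)
bond 1 →R1  (J2 needs exactly one f-in)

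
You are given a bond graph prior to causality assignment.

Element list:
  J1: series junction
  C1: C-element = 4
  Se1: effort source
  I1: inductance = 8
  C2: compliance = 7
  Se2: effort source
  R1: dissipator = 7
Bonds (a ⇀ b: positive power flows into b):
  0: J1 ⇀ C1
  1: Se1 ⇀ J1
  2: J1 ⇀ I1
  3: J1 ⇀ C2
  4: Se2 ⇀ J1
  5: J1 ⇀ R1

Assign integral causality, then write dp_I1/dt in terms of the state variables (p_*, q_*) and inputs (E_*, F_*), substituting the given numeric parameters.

dp_I1/dt = E_Se1 + E_Se2 - 7*p_I1/8 - q_C1/4 - q_C2/7

b1 stroke at J1  (Se1: effort source, stroke at far end)
b4 stroke at J1  (source Se2 imposes e)
b0 stroke at J1  (C1 integral (e out))
b2 stroke at I1  (I1 integral (f out))
b3 stroke at J1  (J1 flow already set via bond 2)
b5 stroke at J1  (J1: bond 2 brought flow, rest push out)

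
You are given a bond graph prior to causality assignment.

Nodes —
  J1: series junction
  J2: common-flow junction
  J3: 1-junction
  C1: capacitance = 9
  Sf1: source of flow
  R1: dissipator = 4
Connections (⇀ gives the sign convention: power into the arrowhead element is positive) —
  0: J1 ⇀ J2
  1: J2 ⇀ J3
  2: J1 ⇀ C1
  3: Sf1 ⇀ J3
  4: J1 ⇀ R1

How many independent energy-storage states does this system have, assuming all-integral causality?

b3 stroke→Sf1  (Sf1: flow source, stroke at near end)
b1 stroke→J3  (J3: bond 3 brought flow, rest push out)
b0 stroke→J2  (J2 flow already set via bond 1)
b2 stroke→J1  (J1 flow already set via bond 0)
b4 stroke→J1  (J1 flow already set via bond 0)

1  (C1 all integral)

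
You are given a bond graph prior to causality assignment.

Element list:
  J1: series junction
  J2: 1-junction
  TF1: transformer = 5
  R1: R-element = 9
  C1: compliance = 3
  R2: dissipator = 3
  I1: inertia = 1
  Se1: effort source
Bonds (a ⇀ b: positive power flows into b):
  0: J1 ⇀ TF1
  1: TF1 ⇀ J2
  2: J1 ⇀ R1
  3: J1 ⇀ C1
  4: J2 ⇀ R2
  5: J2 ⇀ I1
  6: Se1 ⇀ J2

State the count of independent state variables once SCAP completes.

#6 →J2  (Se1: effort source, stroke at far end)
#3 →J1  (C1: C, integral causality)
#5 →I1  (I1 integral (f out))
#1 →J2  (1-jn J2 has f-setter on 5)
#4 →J2  (J2 flow already set via bond 5)
#0 →TF1  (TF1 one-in-one-out from 1)
#2 →J1  (common-f at J1 fixed by 0)

2  (C1, I1 all integral)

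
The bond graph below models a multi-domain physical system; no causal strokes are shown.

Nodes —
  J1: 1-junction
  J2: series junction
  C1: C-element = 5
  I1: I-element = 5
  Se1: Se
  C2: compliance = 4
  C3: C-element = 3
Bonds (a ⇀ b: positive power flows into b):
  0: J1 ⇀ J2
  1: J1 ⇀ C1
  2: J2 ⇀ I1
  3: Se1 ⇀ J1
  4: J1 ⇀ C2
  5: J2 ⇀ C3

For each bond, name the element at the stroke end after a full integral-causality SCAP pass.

#3 |J1  (source Se1 imposes e)
#1 |J1  (C1 outputs effort q/C1)
#2 |I1  (I1 outputs flow p/I1)
#0 |J2  (J2: bond 2 brought flow, rest push out)
#5 |J2  (1-jn J2 has f-setter on 2)
#4 |J1  (J1: bond 0 brought flow, rest push out)

b0 stroke at J2
b1 stroke at J1
b2 stroke at I1
b3 stroke at J1
b4 stroke at J1
b5 stroke at J2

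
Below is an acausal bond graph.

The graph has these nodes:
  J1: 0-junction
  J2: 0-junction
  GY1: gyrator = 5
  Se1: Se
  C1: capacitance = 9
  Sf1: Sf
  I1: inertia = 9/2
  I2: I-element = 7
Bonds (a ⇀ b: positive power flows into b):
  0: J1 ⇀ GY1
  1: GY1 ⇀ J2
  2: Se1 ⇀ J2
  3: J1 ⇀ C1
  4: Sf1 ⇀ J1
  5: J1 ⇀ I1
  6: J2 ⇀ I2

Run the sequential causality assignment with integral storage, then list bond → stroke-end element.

b0 →GY1
b1 →GY1
b2 →J2
b3 →J1
b4 →Sf1
b5 →I1
b6 →I2

#2 |J2  (Se1: effort source, stroke at far end)
#4 |Sf1  (Sf1: flow source, stroke at near end)
#1 |GY1  (common-e at J2 fixed by 2)
#6 |I2  (0-jn J2 has e-setter on 2)
#0 |GY1  (GY GY1: same side as bond 1)
#3 |J1  (C1 outputs effort q/C1)
#5 |I1  (0-jn J1 has e-setter on 3)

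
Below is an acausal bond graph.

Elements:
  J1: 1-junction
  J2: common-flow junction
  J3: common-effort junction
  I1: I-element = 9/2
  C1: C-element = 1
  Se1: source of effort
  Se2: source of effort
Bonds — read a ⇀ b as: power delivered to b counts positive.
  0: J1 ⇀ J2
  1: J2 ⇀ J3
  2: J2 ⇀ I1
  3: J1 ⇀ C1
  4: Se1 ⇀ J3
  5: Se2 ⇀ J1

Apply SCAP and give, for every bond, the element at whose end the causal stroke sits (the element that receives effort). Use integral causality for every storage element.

β0 stroke at J2
β1 stroke at J2
β2 stroke at I1
β3 stroke at J1
β4 stroke at J3
β5 stroke at J1

b4 stroke at J3  (source Se1 imposes e)
b5 stroke at J1  (Se2 (Se) sets effort on bond)
b1 stroke at J2  (0-jn J3 has e-setter on 4)
b2 stroke at I1  (prefer integral on I1)
b0 stroke at J2  (J2 flow already set via bond 2)
b3 stroke at J1  (1-jn J1 has f-setter on 0)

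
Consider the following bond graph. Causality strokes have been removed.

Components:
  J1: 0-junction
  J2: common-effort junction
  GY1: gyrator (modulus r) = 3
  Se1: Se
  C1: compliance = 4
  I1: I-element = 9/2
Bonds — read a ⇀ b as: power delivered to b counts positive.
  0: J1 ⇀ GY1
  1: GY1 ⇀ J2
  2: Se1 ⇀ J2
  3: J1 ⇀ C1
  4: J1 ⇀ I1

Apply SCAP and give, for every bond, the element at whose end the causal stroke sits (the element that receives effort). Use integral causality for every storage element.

#0 stroke→GY1
#1 stroke→GY1
#2 stroke→J2
#3 stroke→J1
#4 stroke→I1

β2 stroke at J2  (Se1 (Se) sets effort on bond)
β1 stroke at GY1  (J2 effort already set via bond 2)
β0 stroke at GY1  (GY GY1: same side as bond 1)
β3 stroke at J1  (C1 outputs effort q/C1)
β4 stroke at I1  (common-e at J1 fixed by 3)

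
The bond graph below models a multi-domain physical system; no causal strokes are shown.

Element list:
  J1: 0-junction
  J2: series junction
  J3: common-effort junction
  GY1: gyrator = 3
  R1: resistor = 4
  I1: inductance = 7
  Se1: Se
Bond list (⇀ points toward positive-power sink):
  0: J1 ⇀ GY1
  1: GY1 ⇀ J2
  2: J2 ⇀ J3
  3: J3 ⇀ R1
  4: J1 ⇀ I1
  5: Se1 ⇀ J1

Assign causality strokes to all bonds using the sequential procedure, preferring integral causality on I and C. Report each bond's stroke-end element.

β5 |J1  (Se1 (Se) sets effort on bond)
β0 |GY1  (0-jn J1 has e-setter on 5)
β4 |I1  (J1 effort already set via bond 5)
β1 |GY1  (GY1: gyrator matches bond 0)
β2 |J2  (1-jn J2 has f-setter on 1)
β3 |J3  (closing 0-jn rule on J3)

bond 0 stroke→GY1
bond 1 stroke→GY1
bond 2 stroke→J2
bond 3 stroke→J3
bond 4 stroke→I1
bond 5 stroke→J1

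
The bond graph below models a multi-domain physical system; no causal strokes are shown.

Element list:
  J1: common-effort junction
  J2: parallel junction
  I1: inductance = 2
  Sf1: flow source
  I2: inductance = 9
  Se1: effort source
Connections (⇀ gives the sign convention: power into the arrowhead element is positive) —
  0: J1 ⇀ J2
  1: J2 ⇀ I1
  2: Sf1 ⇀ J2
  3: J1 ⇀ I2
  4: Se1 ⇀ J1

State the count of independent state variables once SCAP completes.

bond 2 →Sf1  (Sf1 fixes flow; stroke at Sf1)
bond 4 →J1  (Se1 (Se) sets effort on bond)
bond 0 →J2  (common-e at J1 fixed by 4)
bond 3 →I2  (common-e at J1 fixed by 4)
bond 1 →I1  (J2: bond 0 brought effort, rest push out)

2  (I1, I2 all integral)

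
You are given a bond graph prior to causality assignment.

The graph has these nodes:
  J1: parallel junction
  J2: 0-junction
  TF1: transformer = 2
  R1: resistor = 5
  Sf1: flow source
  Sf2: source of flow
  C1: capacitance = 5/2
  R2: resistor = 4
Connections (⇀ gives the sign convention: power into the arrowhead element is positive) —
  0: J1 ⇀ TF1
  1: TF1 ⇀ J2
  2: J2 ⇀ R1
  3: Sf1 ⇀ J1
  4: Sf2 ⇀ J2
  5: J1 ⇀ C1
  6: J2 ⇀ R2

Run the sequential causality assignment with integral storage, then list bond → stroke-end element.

b0 stroke at TF1
b1 stroke at J2
b2 stroke at R1
b3 stroke at Sf1
b4 stroke at Sf2
b5 stroke at J1
b6 stroke at R2

bond 3 stroke at Sf1  (Sf1 (Sf) sets flow on bond)
bond 4 stroke at Sf2  (source Sf2 imposes f)
bond 5 stroke at J1  (prefer integral on C1)
bond 0 stroke at TF1  (J1 effort already set via bond 5)
bond 1 stroke at J2  (TF1: transformer flips bond 0)
bond 2 stroke at R1  (J2 effort already set via bond 1)
bond 6 stroke at R2  (0-jn J2 has e-setter on 1)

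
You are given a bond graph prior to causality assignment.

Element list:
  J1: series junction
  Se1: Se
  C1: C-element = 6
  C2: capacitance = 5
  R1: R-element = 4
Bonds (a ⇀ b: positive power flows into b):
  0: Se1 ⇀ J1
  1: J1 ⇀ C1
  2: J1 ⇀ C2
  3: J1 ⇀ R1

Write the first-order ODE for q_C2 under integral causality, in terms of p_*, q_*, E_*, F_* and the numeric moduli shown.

dq_C2/dt = E_Se1/4 - q_C1/24 - q_C2/20

β0 stroke→J1  (Se1 fixes effort; stroke away)
β1 stroke→J1  (C1 integral (e out))
β2 stroke→J1  (C2: C, integral causality)
β3 stroke→R1  (J1 needs exactly one f-in)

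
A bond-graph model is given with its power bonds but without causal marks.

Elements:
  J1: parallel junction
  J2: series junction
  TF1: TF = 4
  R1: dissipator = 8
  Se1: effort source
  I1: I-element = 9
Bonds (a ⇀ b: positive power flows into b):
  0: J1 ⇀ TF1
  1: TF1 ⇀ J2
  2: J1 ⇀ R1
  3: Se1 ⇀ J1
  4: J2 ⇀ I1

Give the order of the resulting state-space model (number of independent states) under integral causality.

bond 3 stroke at J1  (source Se1 imposes e)
bond 0 stroke at TF1  (common-e at J1 fixed by 3)
bond 2 stroke at R1  (0-jn J1 has e-setter on 3)
bond 1 stroke at J2  (through TF1, causality passes straight; one stroke at TF1)
bond 4 stroke at I1  (closing 1-jn rule on J2)

1  (I1 all integral)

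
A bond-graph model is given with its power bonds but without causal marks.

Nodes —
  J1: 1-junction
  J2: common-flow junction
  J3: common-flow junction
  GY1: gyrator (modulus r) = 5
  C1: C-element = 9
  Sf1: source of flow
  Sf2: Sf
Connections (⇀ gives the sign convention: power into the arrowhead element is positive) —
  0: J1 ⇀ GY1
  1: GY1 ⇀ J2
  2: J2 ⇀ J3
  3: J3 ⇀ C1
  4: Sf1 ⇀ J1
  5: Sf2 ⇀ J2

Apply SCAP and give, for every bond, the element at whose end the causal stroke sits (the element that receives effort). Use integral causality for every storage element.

bond 4 →Sf1  (Sf1: flow source, stroke at near end)
bond 5 →Sf2  (Sf2: flow source, stroke at near end)
bond 0 →J1  (J1 flow already set via bond 4)
bond 1 →J2  (common-f at J2 fixed by 5)
bond 2 →J2  (J2 flow already set via bond 5)
bond 3 →J3  (1-jn J3 has f-setter on 2)

b0 |J1
b1 |J2
b2 |J2
b3 |J3
b4 |Sf1
b5 |Sf2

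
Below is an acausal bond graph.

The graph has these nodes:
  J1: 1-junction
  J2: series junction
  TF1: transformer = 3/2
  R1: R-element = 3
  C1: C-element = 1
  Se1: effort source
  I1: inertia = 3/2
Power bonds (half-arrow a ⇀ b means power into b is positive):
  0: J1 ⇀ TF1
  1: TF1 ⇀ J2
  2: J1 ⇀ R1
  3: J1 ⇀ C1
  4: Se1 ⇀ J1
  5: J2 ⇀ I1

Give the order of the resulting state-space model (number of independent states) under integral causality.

2  (C1, I1 all integral)

b4 stroke at J1  (Se1 (Se) sets effort on bond)
b3 stroke at J1  (C1 outputs effort q/C1)
b5 stroke at I1  (I1 integral (f out))
b1 stroke at J2  (J2: bond 5 brought flow, rest push out)
b0 stroke at TF1  (through TF1, causality passes straight; one stroke at TF1)
b2 stroke at J1  (J1: bond 0 brought flow, rest push out)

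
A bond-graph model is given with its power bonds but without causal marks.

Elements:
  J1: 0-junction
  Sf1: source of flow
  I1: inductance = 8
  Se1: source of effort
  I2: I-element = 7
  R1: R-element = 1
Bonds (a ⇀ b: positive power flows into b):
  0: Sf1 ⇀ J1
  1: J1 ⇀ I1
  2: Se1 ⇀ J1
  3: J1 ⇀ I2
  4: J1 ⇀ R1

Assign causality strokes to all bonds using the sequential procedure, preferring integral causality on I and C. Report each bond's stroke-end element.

b0 →Sf1
b1 →I1
b2 →J1
b3 →I2
b4 →R1

bond 0 →Sf1  (source Sf1 imposes f)
bond 2 →J1  (Se1 fixes effort; stroke away)
bond 1 →I1  (J1 effort already set via bond 2)
bond 3 →I2  (J1: bond 2 brought effort, rest push out)
bond 4 →R1  (J1 effort already set via bond 2)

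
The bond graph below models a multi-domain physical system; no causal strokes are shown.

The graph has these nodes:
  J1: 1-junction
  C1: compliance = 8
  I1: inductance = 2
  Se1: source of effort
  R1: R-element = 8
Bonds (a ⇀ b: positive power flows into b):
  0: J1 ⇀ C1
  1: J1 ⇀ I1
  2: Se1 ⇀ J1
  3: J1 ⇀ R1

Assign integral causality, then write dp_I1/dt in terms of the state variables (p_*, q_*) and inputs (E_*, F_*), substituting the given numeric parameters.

dp_I1/dt = E_Se1 - 4*p_I1 - q_C1/8

β2 stroke at J1  (source Se1 imposes e)
β0 stroke at J1  (C1 outputs effort q/C1)
β1 stroke at I1  (I1: I, integral causality)
β3 stroke at J1  (J1 flow already set via bond 1)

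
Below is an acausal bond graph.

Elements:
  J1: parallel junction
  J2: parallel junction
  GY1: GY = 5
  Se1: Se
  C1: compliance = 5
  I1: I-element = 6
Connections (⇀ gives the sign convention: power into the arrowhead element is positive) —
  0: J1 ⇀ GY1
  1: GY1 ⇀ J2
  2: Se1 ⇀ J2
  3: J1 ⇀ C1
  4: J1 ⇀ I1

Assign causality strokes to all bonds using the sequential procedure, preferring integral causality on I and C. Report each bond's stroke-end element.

b0 stroke→GY1
b1 stroke→GY1
b2 stroke→J2
b3 stroke→J1
b4 stroke→I1

#2 |J2  (Se1: effort source, stroke at far end)
#1 |GY1  (common-e at J2 fixed by 2)
#0 |GY1  (GY GY1: same side as bond 1)
#3 |J1  (C1 integral (e out))
#4 |I1  (common-e at J1 fixed by 3)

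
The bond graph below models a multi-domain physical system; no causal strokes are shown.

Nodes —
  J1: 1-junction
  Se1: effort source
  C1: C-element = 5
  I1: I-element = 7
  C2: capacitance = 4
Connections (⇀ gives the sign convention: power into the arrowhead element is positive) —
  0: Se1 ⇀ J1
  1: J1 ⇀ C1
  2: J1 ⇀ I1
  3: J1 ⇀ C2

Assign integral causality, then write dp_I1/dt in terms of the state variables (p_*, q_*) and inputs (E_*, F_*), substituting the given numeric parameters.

b0 stroke at J1  (Se1 (Se) sets effort on bond)
b1 stroke at J1  (C1 integral (e out))
b2 stroke at I1  (I1 outputs flow p/I1)
b3 stroke at J1  (common-f at J1 fixed by 2)

dp_I1/dt = E_Se1 - q_C1/5 - q_C2/4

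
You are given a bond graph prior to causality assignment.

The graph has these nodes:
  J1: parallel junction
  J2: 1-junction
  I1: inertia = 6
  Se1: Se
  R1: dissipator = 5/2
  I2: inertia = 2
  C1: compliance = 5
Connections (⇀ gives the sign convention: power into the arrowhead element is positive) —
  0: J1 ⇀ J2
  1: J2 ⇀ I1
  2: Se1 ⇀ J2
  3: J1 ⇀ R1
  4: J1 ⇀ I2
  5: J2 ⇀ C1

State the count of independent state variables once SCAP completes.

3  (C1, I1, I2 all integral)

bond 2 stroke→J2  (source Se1 imposes e)
bond 1 stroke→I1  (I1 integral (f out))
bond 0 stroke→J2  (J2 flow already set via bond 1)
bond 5 stroke→J2  (J2: bond 1 brought flow, rest push out)
bond 4 stroke→I2  (I2 outputs flow p/I2)
bond 3 stroke→J1  (closing 0-jn rule on J1)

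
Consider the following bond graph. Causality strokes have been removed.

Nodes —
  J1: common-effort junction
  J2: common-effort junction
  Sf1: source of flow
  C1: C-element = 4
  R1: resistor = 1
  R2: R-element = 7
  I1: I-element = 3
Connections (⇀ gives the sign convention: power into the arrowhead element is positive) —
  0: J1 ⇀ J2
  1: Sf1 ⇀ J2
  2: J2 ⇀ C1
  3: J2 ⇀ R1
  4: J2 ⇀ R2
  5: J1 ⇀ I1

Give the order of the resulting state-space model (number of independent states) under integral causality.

2  (C1, I1 all integral)

#1 stroke→Sf1  (Sf1: flow source, stroke at near end)
#2 stroke→J2  (C1 integral (e out))
#0 stroke→J1  (J2: bond 2 brought effort, rest push out)
#3 stroke→R1  (J2: bond 2 brought effort, rest push out)
#4 stroke→R2  (0-jn J2 has e-setter on 2)
#5 stroke→I1  (0-jn J1 has e-setter on 0)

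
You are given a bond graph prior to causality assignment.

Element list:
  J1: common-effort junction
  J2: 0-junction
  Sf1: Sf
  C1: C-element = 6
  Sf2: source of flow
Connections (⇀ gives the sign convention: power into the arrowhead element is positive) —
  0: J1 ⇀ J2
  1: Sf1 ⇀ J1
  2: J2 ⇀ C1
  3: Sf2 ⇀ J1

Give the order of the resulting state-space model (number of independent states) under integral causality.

#1 →Sf1  (Sf1 (Sf) sets flow on bond)
#3 →Sf2  (Sf2 fixes flow; stroke at Sf2)
#0 →J1  (J1: last free bond brings effort in)
#2 →J2  (only one effort-in slot at J2)

1  (C1 all integral)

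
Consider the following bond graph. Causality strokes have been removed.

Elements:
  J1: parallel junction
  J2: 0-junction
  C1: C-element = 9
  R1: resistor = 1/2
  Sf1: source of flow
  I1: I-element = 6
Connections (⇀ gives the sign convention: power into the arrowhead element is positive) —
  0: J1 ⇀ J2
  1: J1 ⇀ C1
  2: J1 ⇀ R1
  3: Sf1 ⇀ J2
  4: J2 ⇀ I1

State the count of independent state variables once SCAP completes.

2  (C1, I1 all integral)

bond 3 |Sf1  (source Sf1 imposes f)
bond 1 |J1  (C1 outputs effort q/C1)
bond 0 |J2  (J1 effort already set via bond 1)
bond 2 |R1  (common-e at J1 fixed by 1)
bond 4 |I1  (J2 effort already set via bond 0)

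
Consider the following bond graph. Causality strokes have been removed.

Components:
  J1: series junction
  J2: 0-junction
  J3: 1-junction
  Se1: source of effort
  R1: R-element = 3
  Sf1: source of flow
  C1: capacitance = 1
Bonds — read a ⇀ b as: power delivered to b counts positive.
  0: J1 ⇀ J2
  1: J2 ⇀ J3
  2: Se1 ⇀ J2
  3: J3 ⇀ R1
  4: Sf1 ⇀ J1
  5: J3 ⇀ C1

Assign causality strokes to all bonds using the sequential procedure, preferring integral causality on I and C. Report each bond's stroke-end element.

b2 stroke at J2  (Se1: effort source, stroke at far end)
b4 stroke at Sf1  (source Sf1 imposes f)
b0 stroke at J1  (1-jn J1 has f-setter on 4)
b1 stroke at J3  (0-jn J2 has e-setter on 2)
b5 stroke at J3  (C1: C, integral causality)
b3 stroke at R1  (closing 1-jn rule on J3)

#0 stroke at J1
#1 stroke at J3
#2 stroke at J2
#3 stroke at R1
#4 stroke at Sf1
#5 stroke at J3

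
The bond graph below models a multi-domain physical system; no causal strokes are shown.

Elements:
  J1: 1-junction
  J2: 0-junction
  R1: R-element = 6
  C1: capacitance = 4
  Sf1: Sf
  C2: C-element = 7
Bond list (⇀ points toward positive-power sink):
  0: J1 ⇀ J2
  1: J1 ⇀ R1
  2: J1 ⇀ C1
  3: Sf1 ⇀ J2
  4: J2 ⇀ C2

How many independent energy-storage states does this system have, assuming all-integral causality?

#3 stroke→Sf1  (Sf1 fixes flow; stroke at Sf1)
#2 stroke→J1  (C1 outputs effort q/C1)
#4 stroke→J2  (C2: C, integral causality)
#0 stroke→J1  (J2 effort already set via bond 4)
#1 stroke→R1  (only one flow-in slot at J1)

2  (C1, C2 all integral)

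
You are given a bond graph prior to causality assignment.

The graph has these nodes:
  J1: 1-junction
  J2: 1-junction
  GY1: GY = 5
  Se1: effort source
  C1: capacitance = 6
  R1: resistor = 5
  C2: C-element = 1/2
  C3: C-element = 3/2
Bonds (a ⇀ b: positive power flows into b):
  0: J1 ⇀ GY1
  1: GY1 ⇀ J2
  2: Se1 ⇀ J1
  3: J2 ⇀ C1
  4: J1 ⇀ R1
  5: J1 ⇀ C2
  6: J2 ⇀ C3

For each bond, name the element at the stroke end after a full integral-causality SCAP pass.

#2 stroke→J1  (source Se1 imposes e)
#3 stroke→J2  (C1 outputs effort q/C1)
#5 stroke→J1  (C2: C, integral causality)
#6 stroke→J2  (C3: C, integral causality)
#1 stroke→GY1  (J2 needs exactly one f-in)
#0 stroke→GY1  (GY1 both-in/both-out from 1)
#4 stroke→J1  (J1 flow already set via bond 0)

b0 →GY1
b1 →GY1
b2 →J1
b3 →J2
b4 →J1
b5 →J1
b6 →J2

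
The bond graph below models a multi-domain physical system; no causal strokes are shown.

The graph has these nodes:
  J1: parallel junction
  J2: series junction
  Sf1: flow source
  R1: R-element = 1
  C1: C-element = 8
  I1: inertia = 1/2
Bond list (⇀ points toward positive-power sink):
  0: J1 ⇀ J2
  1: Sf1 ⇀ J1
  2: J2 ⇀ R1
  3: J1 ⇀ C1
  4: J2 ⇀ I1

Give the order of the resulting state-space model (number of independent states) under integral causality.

β1 stroke→Sf1  (Sf1 (Sf) sets flow on bond)
β3 stroke→J1  (C1 integral (e out))
β0 stroke→J2  (J1: bond 3 brought effort, rest push out)
β4 stroke→I1  (prefer integral on I1)
β2 stroke→J2  (1-jn J2 has f-setter on 4)

2  (C1, I1 all integral)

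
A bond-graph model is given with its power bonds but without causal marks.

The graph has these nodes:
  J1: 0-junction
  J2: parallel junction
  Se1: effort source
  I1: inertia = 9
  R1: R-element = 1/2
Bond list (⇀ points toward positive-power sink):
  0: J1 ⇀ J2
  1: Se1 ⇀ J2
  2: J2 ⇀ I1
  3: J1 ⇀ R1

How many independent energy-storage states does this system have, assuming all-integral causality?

1  (I1 all integral)

b1 |J2  (Se1: effort source, stroke at far end)
b0 |J1  (J2 effort already set via bond 1)
b2 |I1  (common-e at J2 fixed by 1)
b3 |R1  (common-e at J1 fixed by 0)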